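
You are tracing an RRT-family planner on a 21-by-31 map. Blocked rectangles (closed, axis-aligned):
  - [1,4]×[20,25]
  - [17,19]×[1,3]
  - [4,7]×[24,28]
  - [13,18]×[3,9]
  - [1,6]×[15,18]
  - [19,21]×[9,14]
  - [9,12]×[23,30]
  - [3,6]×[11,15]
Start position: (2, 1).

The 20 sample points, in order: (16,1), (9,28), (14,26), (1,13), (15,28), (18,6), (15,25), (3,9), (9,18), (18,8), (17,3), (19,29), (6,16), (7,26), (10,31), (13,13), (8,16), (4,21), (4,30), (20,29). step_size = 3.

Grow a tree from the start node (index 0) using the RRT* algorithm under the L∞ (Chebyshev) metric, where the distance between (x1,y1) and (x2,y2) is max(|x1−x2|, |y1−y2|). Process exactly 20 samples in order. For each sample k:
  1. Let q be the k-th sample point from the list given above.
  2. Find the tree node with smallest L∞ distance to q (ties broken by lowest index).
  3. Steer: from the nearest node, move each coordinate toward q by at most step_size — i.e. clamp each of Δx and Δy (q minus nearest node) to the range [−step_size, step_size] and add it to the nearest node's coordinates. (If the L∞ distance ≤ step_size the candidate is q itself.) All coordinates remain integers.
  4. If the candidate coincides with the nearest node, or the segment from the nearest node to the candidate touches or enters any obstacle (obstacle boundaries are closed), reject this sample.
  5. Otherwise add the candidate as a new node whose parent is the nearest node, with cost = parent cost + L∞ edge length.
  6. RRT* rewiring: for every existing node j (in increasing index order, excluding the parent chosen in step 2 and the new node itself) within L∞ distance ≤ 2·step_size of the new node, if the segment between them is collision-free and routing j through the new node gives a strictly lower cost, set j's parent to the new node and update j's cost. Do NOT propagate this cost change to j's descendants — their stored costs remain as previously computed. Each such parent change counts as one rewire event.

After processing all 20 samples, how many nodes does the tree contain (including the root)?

Node count: 8

1. q=(16,1) nearest=0 d=14 new=(5,1) → add node 1 parent=0 cost=3
2. q=(9,28) nearest=0 d=27 new=(5,4) → add node 2 parent=0 cost=3
3. q=(14,26) nearest=2 d=22 new=(8,7) → add node 3 parent=2 cost=6
4. q=(1,13) nearest=3 d=7 new=(5,10) → add node 4 parent=3 cost=9
5. q=(15,28) nearest=4 d=18 new=(8,13) → blocked by [3,6]×[11,15], reject
6. q=(18,6) nearest=3 d=10 new=(11,6) → add node 5 parent=3 cost=9
7. q=(15,25) nearest=4 d=15 new=(8,13) → blocked by [3,6]×[11,15], reject
8. q=(3,9) nearest=4 d=2 new=(3,9) → add node 6 parent=4 cost=11
9. q=(9,18) nearest=4 d=8 new=(8,13) → blocked by [3,6]×[11,15], reject
10. q=(18,8) nearest=5 d=7 new=(14,8) → blocked by [13,18]×[3,9], reject
11. q=(17,3) nearest=5 d=6 new=(14,3) → blocked by [13,18]×[3,9], reject
12. q=(19,29) nearest=4 d=19 new=(8,13) → blocked by [3,6]×[11,15], reject
13. q=(6,16) nearest=4 d=6 new=(6,13) → blocked by [3,6]×[11,15], reject
14. q=(7,26) nearest=4 d=16 new=(7,13) → blocked by [3,6]×[11,15], reject
15. q=(10,31) nearest=4 d=21 new=(8,13) → blocked by [3,6]×[11,15], reject
16. q=(13,13) nearest=3 d=6 new=(11,10) → add node 7 parent=3 cost=9
17. q=(8,16) nearest=4 d=6 new=(8,13) → blocked by [3,6]×[11,15], reject
18. q=(4,21) nearest=4 d=11 new=(4,13) → blocked by [3,6]×[11,15], reject
19. q=(4,30) nearest=4 d=20 new=(4,13) → blocked by [3,6]×[11,15], reject
20. q=(20,29) nearest=4 d=19 new=(8,13) → blocked by [3,6]×[11,15], reject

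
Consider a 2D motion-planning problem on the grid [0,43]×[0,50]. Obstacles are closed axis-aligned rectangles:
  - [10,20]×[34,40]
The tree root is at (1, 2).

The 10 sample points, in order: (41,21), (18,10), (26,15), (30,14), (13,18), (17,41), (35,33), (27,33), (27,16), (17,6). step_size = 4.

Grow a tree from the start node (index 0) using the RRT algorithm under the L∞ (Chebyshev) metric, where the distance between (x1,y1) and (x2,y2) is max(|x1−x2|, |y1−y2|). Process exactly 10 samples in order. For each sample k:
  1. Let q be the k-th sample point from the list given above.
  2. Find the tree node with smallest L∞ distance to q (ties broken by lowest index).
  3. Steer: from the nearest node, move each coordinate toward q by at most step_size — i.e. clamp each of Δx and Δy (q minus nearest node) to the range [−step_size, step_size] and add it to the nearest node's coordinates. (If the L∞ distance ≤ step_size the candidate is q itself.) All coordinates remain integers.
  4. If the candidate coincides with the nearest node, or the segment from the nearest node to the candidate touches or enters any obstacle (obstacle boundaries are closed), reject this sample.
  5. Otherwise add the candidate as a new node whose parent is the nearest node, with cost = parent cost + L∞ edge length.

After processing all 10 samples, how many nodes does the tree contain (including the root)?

Node count: 11

1. q=(41,21) nearest=0 d=40 new=(5,6) → add node 1 parent=0 cost=4
2. q=(18,10) nearest=1 d=13 new=(9,10) → add node 2 parent=1 cost=8
3. q=(26,15) nearest=2 d=17 new=(13,14) → add node 3 parent=2 cost=12
4. q=(30,14) nearest=3 d=17 new=(17,14) → add node 4 parent=3 cost=16
5. q=(13,18) nearest=3 d=4 new=(13,18) → add node 5 parent=3 cost=16
6. q=(17,41) nearest=5 d=23 new=(17,22) → add node 6 parent=5 cost=20
7. q=(35,33) nearest=6 d=18 new=(21,26) → add node 7 parent=6 cost=24
8. q=(27,33) nearest=7 d=7 new=(25,30) → add node 8 parent=7 cost=28
9. q=(27,16) nearest=4 d=10 new=(21,16) → add node 9 parent=4 cost=20
10. q=(17,6) nearest=2 d=8 new=(13,6) → add node 10 parent=2 cost=12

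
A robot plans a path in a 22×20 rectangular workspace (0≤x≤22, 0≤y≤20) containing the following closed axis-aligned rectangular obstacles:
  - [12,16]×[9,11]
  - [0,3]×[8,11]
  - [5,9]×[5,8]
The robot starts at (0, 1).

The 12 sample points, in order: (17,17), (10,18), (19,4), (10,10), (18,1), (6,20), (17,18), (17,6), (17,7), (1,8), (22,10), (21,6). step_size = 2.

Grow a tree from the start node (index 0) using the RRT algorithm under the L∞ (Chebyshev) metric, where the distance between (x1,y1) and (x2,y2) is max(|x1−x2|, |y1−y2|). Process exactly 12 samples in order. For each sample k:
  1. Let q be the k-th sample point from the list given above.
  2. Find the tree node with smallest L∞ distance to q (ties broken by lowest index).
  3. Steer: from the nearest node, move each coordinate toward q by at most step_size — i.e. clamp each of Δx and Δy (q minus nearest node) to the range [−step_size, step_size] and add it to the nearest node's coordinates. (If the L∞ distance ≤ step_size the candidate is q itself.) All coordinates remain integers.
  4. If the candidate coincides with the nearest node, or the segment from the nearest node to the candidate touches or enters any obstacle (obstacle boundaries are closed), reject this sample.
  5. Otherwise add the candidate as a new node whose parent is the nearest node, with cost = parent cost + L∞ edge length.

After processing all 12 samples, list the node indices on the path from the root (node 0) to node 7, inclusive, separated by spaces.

Path: 0 1 2 7

1. q=(17,17) nearest=0 d=17 new=(2,3) → add node 1 parent=0 cost=2
2. q=(10,18) nearest=1 d=15 new=(4,5) → add node 2 parent=1 cost=4
3. q=(19,4) nearest=2 d=15 new=(6,4) → add node 3 parent=2 cost=6
4. q=(10,10) nearest=2 d=6 new=(6,7) → blocked by [5,9]×[5,8], reject
5. q=(18,1) nearest=3 d=12 new=(8,2) → add node 4 parent=3 cost=8
6. q=(6,20) nearest=2 d=15 new=(6,7) → blocked by [5,9]×[5,8], reject
7. q=(17,18) nearest=2 d=13 new=(6,7) → blocked by [5,9]×[5,8], reject
8. q=(17,6) nearest=4 d=9 new=(10,4) → add node 5 parent=4 cost=10
9. q=(17,7) nearest=5 d=7 new=(12,6) → add node 6 parent=5 cost=12
10. q=(1,8) nearest=2 d=3 new=(2,7) → add node 7 parent=2 cost=6
11. q=(22,10) nearest=6 d=10 new=(14,8) → add node 8 parent=6 cost=14
12. q=(21,6) nearest=8 d=7 new=(16,6) → add node 9 parent=8 cost=16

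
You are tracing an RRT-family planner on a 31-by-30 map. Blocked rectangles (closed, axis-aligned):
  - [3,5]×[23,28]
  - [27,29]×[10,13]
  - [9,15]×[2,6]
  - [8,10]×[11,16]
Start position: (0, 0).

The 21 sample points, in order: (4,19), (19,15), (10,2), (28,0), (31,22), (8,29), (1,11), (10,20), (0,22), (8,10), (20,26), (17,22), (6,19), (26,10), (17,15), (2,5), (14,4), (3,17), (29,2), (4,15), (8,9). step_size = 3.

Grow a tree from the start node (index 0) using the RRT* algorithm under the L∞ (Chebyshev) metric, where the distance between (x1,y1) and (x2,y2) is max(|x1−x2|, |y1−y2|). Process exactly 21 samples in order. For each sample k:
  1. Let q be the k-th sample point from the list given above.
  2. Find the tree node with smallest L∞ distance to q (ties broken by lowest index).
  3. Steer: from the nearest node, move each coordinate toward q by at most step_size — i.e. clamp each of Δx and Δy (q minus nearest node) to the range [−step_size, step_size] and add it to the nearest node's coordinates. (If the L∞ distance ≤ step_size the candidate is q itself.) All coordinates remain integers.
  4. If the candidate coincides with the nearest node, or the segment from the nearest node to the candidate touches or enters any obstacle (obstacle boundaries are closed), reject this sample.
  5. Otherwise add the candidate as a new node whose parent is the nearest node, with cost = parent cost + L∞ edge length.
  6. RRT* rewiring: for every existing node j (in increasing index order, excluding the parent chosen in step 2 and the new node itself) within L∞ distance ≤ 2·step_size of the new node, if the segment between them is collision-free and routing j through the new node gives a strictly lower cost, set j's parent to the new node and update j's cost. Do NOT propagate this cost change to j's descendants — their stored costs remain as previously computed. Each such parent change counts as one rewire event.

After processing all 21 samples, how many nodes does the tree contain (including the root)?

1. q=(4,19) nearest=0 d=19 new=(3,3) → add node 1 parent=0 cost=3
2. q=(19,15) nearest=1 d=16 new=(6,6) → add node 2 parent=1 cost=6
3. q=(10,2) nearest=2 d=4 new=(9,3) → blocked by [9,15]×[2,6], reject
4. q=(28,0) nearest=2 d=22 new=(9,3) → blocked by [9,15]×[2,6], reject
5. q=(31,22) nearest=2 d=25 new=(9,9) → add node 3 parent=2 cost=9
6. q=(8,29) nearest=3 d=20 new=(8,12) → blocked by [8,10]×[11,16], reject
7. q=(1,11) nearest=2 d=5 new=(3,9) → add node 4 parent=2 cost=9
8. q=(10,20) nearest=3 d=11 new=(10,12) → blocked by [8,10]×[11,16], reject
9. q=(0,22) nearest=3 d=13 new=(6,12) → add node 5 parent=3 cost=12
10. q=(8,10) nearest=3 d=1 new=(8,10) → add node 6 parent=3 cost=10
11. q=(20,26) nearest=5 d=14 new=(9,15) → blocked by [8,10]×[11,16], reject
12. q=(17,22) nearest=5 d=11 new=(9,15) → blocked by [8,10]×[11,16], reject
13. q=(6,19) nearest=5 d=7 new=(6,15) → add node 7 parent=5 cost=15
14. q=(26,10) nearest=3 d=17 new=(12,10) → add node 8 parent=3 cost=12
15. q=(17,15) nearest=8 d=5 new=(15,13) → add node 9 parent=8 cost=15
16. q=(2,5) nearest=1 d=2 new=(2,5) → add node 10 parent=1 cost=5
17. q=(14,4) nearest=3 d=5 new=(12,6) → blocked by [9,15]×[2,6], reject
18. q=(3,17) nearest=7 d=3 new=(3,17) → add node 11 parent=7 cost=18
19. q=(29,2) nearest=9 d=14 new=(18,10) → add node 12 parent=9 cost=18
20. q=(4,15) nearest=7 d=2 new=(4,15) → add node 13 parent=7 cost=17
21. q=(8,9) nearest=3 d=1 new=(8,9) → add node 14 parent=3 cost=10; rewire 13→14 (16<17)

Node count: 15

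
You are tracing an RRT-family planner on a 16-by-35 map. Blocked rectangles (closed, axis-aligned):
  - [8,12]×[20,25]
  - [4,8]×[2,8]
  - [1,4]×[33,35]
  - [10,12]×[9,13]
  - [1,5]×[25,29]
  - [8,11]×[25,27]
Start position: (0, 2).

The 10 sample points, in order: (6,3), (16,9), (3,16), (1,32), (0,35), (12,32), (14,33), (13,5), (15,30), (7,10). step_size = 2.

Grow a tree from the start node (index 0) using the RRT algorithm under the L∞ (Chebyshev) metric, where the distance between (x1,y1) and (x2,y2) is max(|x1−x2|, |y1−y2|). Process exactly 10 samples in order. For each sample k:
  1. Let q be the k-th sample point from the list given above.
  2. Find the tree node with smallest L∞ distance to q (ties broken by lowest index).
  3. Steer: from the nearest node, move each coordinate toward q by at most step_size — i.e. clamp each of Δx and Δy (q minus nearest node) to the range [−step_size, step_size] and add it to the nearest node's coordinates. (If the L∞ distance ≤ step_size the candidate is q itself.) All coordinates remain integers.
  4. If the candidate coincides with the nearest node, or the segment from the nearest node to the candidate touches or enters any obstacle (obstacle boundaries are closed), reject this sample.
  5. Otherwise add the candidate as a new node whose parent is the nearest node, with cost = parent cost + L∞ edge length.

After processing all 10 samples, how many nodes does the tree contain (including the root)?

Node count: 10

1. q=(6,3) nearest=0 d=6 new=(2,3) → add node 1 parent=0 cost=2
2. q=(16,9) nearest=1 d=14 new=(4,5) → blocked by [4,8]×[2,8], reject
3. q=(3,16) nearest=1 d=13 new=(3,5) → add node 2 parent=1 cost=4
4. q=(1,32) nearest=2 d=27 new=(1,7) → add node 3 parent=2 cost=6
5. q=(0,35) nearest=3 d=28 new=(0,9) → add node 4 parent=3 cost=8
6. q=(12,32) nearest=4 d=23 new=(2,11) → add node 5 parent=4 cost=10
7. q=(14,33) nearest=5 d=22 new=(4,13) → add node 6 parent=5 cost=12
8. q=(13,5) nearest=6 d=9 new=(6,11) → add node 7 parent=6 cost=14
9. q=(15,30) nearest=6 d=17 new=(6,15) → add node 8 parent=6 cost=14
10. q=(7,10) nearest=7 d=1 new=(7,10) → add node 9 parent=7 cost=15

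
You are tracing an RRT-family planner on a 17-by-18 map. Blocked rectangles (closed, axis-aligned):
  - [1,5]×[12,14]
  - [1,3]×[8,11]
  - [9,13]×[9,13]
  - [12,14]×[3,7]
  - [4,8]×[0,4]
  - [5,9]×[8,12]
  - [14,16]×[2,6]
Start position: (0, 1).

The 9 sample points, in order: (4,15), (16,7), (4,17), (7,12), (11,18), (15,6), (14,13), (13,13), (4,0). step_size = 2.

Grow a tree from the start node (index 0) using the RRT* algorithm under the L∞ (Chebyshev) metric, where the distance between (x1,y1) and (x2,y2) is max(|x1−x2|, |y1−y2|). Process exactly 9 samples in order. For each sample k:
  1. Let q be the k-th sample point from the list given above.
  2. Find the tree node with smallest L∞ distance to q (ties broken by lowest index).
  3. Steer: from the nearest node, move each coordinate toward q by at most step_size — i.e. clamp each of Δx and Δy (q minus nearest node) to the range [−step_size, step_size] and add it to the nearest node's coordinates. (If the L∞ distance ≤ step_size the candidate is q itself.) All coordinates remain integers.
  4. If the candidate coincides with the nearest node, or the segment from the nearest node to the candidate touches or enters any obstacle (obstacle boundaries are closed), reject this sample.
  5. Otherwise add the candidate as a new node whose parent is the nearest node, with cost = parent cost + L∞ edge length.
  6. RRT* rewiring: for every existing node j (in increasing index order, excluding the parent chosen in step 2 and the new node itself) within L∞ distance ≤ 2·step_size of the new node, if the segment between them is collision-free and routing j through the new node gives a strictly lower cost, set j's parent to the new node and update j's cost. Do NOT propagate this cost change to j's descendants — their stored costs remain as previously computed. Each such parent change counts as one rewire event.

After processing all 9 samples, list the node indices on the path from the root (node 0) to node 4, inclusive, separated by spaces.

1. q=(4,15) nearest=0 d=14 new=(2,3) → add node 1 parent=0 cost=2
2. q=(16,7) nearest=1 d=14 new=(4,5) → add node 2 parent=1 cost=4
3. q=(4,17) nearest=2 d=12 new=(4,7) → add node 3 parent=2 cost=6
4. q=(7,12) nearest=3 d=5 new=(6,9) → blocked by [5,9]×[8,12], reject
5. q=(11,18) nearest=3 d=11 new=(6,9) → blocked by [5,9]×[8,12], reject
6. q=(15,6) nearest=2 d=11 new=(6,6) → add node 4 parent=2 cost=6
7. q=(14,13) nearest=4 d=8 new=(8,8) → blocked by [5,9]×[8,12], reject
8. q=(13,13) nearest=4 d=7 new=(8,8) → blocked by [5,9]×[8,12], reject
9. q=(4,0) nearest=1 d=3 new=(4,1) → blocked by [4,8]×[0,4], reject

Path: 0 1 2 4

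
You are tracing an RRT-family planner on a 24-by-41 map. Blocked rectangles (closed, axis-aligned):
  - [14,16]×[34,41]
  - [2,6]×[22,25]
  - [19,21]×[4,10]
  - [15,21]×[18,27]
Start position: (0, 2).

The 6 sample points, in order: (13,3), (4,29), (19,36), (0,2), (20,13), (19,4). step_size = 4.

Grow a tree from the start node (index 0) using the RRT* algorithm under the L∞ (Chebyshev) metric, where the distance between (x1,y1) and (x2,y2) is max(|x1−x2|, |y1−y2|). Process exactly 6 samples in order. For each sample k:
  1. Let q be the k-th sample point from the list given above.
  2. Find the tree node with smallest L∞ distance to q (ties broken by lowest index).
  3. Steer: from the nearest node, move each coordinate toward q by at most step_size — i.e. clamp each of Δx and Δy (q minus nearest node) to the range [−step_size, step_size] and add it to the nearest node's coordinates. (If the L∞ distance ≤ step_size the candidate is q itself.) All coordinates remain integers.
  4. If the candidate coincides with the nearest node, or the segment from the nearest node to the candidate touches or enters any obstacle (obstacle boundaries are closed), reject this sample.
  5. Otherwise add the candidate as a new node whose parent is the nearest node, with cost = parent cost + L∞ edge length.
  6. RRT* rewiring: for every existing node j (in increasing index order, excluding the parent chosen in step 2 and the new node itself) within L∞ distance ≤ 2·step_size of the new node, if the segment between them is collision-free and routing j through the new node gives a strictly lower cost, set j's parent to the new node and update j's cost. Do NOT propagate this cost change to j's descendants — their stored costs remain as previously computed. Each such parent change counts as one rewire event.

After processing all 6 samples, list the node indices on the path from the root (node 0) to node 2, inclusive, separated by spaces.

Path: 0 1 2

1. q=(13,3) nearest=0 d=13 new=(4,3) → add node 1 parent=0 cost=4
2. q=(4,29) nearest=1 d=26 new=(4,7) → add node 2 parent=1 cost=8
3. q=(19,36) nearest=2 d=29 new=(8,11) → add node 3 parent=2 cost=12
4. q=(0,2) nearest=0 d=0 → coincident, reject
5. q=(20,13) nearest=3 d=12 new=(12,13) → add node 4 parent=3 cost=16
6. q=(19,4) nearest=4 d=9 new=(16,9) → add node 5 parent=4 cost=20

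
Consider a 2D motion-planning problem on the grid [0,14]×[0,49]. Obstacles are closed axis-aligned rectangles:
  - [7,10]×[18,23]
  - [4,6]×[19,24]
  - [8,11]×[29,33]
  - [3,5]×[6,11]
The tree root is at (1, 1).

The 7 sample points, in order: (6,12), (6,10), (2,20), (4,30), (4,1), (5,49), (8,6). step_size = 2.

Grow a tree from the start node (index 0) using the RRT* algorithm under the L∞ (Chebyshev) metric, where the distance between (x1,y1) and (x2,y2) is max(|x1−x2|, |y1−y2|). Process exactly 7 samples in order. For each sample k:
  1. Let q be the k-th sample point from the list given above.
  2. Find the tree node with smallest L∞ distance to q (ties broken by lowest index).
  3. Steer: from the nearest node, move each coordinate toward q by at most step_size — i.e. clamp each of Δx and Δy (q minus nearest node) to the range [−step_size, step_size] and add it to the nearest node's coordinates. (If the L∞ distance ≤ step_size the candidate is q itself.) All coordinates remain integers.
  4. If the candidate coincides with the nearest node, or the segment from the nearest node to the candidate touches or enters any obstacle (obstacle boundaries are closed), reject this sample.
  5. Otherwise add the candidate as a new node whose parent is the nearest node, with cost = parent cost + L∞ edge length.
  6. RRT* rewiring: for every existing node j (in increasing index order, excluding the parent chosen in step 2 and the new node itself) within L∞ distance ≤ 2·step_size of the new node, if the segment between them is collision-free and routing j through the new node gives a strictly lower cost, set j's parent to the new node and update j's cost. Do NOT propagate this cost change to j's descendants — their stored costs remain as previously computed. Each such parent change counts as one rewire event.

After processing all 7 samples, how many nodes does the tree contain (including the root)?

1. q=(6,12) nearest=0 d=11 new=(3,3) → add node 1 parent=0 cost=2
2. q=(6,10) nearest=1 d=7 new=(5,5) → add node 2 parent=1 cost=4
3. q=(2,20) nearest=2 d=15 new=(3,7) → blocked by [3,5]×[6,11], reject
4. q=(4,30) nearest=2 d=25 new=(4,7) → blocked by [3,5]×[6,11], reject
5. q=(4,1) nearest=1 d=2 new=(4,1) → add node 3 parent=1 cost=4
6. q=(5,49) nearest=2 d=44 new=(5,7) → blocked by [3,5]×[6,11], reject
7. q=(8,6) nearest=2 d=3 new=(7,6) → add node 4 parent=2 cost=6

Node count: 5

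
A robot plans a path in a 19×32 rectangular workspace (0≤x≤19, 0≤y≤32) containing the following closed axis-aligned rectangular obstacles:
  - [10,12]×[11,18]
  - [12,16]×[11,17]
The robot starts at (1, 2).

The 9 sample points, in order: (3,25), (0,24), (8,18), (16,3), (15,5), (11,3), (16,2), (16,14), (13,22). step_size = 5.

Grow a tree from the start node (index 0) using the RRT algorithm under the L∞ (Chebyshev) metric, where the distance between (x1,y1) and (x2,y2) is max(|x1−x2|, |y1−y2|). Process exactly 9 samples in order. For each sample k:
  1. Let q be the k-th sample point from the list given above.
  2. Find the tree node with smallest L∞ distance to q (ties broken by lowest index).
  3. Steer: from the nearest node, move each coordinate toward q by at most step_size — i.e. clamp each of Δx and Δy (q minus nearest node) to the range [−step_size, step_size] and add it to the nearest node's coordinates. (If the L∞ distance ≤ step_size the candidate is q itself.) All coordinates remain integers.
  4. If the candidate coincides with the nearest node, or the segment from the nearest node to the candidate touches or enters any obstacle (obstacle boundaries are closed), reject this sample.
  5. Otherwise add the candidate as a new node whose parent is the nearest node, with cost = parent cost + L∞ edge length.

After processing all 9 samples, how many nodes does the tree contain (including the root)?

Node count: 10

1. q=(3,25) nearest=0 d=23 new=(3,7) → add node 1 parent=0 cost=5
2. q=(0,24) nearest=1 d=17 new=(0,12) → add node 2 parent=1 cost=10
3. q=(8,18) nearest=2 d=8 new=(5,17) → add node 3 parent=2 cost=15
4. q=(16,3) nearest=1 d=13 new=(8,3) → add node 4 parent=1 cost=10
5. q=(15,5) nearest=4 d=7 new=(13,5) → add node 5 parent=4 cost=15
6. q=(11,3) nearest=5 d=2 new=(11,3) → add node 6 parent=5 cost=17
7. q=(16,2) nearest=5 d=3 new=(16,2) → add node 7 parent=5 cost=18
8. q=(16,14) nearest=5 d=9 new=(16,10) → add node 8 parent=5 cost=20
9. q=(13,22) nearest=3 d=8 new=(10,22) → add node 9 parent=3 cost=20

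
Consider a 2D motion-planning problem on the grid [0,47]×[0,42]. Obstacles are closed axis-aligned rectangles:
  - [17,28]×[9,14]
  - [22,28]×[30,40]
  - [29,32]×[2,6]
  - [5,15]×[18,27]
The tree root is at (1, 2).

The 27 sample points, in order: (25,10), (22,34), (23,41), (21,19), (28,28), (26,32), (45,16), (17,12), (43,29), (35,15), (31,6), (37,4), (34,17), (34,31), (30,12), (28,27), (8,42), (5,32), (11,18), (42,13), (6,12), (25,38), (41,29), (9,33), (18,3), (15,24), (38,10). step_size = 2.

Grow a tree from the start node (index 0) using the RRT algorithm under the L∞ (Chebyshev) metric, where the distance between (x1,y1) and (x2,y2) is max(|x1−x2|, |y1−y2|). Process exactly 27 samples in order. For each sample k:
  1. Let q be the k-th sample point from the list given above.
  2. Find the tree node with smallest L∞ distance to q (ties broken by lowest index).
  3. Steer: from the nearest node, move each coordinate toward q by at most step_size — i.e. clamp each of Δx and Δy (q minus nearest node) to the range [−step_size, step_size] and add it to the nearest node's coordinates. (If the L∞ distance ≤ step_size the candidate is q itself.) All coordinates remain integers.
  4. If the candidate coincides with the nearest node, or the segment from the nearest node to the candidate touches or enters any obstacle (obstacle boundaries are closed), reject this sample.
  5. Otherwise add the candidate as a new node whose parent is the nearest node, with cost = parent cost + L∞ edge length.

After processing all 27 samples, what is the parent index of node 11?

Parent of node 11: 10

1. q=(25,10) nearest=0 d=24 new=(3,4) → add node 1 parent=0 cost=2
2. q=(22,34) nearest=1 d=30 new=(5,6) → add node 2 parent=1 cost=4
3. q=(23,41) nearest=2 d=35 new=(7,8) → add node 3 parent=2 cost=6
4. q=(21,19) nearest=3 d=14 new=(9,10) → add node 4 parent=3 cost=8
5. q=(28,28) nearest=4 d=19 new=(11,12) → add node 5 parent=4 cost=10
6. q=(26,32) nearest=5 d=20 new=(13,14) → add node 6 parent=5 cost=12
7. q=(45,16) nearest=6 d=32 new=(15,16) → add node 7 parent=6 cost=14
8. q=(17,12) nearest=6 d=4 new=(15,12) → add node 8 parent=6 cost=14
9. q=(43,29) nearest=7 d=28 new=(17,18) → add node 9 parent=7 cost=16
10. q=(35,15) nearest=9 d=18 new=(19,16) → add node 10 parent=9 cost=18
11. q=(31,6) nearest=10 d=12 new=(21,14) → blocked by [17,28]×[9,14], reject
12. q=(37,4) nearest=10 d=18 new=(21,14) → blocked by [17,28]×[9,14], reject
13. q=(34,17) nearest=10 d=15 new=(21,17) → add node 11 parent=10 cost=20
14. q=(34,31) nearest=11 d=14 new=(23,19) → add node 12 parent=11 cost=22
15. q=(30,12) nearest=12 d=7 new=(25,17) → add node 13 parent=12 cost=24
16. q=(28,27) nearest=12 d=8 new=(25,21) → add node 14 parent=12 cost=24
17. q=(8,42) nearest=14 d=21 new=(23,23) → add node 15 parent=14 cost=26
18. q=(5,32) nearest=9 d=14 new=(15,20) → blocked by [5,15]×[18,27], reject
19. q=(11,18) nearest=6 d=4 new=(11,16) → add node 16 parent=6 cost=14
20. q=(42,13) nearest=13 d=17 new=(27,15) → add node 17 parent=13 cost=26
21. q=(6,12) nearest=4 d=3 new=(7,12) → add node 18 parent=4 cost=10
22. q=(25,38) nearest=15 d=15 new=(25,25) → add node 19 parent=15 cost=28
23. q=(41,29) nearest=17 d=14 new=(29,17) → add node 20 parent=17 cost=28
24. q=(9,33) nearest=12 d=14 new=(21,21) → add node 21 parent=12 cost=24
25. q=(18,3) nearest=4 d=9 new=(11,8) → add node 22 parent=4 cost=10
26. q=(15,24) nearest=9 d=6 new=(15,20) → blocked by [5,15]×[18,27], reject
27. q=(38,10) nearest=20 d=9 new=(31,15) → add node 23 parent=20 cost=30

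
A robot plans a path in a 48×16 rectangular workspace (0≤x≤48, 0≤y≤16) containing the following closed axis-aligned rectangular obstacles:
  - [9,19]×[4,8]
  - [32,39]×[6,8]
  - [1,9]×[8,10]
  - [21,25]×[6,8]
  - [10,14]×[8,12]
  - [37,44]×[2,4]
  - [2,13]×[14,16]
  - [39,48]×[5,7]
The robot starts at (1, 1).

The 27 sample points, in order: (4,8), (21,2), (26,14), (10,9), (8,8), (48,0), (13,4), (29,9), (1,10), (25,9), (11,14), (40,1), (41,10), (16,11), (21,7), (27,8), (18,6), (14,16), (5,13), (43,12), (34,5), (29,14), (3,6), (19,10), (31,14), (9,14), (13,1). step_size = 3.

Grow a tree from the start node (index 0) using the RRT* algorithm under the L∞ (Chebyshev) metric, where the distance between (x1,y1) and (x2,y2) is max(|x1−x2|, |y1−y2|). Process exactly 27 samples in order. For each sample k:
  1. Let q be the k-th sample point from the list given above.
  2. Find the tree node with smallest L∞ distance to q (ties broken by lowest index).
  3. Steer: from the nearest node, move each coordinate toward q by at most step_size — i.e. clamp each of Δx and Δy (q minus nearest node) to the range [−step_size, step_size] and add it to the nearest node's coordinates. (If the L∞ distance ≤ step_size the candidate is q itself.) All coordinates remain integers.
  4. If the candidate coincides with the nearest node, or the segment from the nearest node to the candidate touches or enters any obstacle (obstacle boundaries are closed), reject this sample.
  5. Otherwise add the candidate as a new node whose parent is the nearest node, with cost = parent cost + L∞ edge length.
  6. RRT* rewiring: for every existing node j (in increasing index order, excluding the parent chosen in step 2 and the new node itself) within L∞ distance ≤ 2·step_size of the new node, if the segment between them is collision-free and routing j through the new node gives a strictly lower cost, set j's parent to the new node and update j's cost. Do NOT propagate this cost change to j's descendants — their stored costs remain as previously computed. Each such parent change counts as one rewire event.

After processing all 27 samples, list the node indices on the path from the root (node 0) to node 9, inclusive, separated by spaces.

Path: 0 1 2 4 5 9

1. q=(4,8) nearest=0 d=7 new=(4,4) → add node 1 parent=0 cost=3
2. q=(21,2) nearest=1 d=17 new=(7,2) → add node 2 parent=1 cost=6
3. q=(26,14) nearest=2 d=19 new=(10,5) → blocked by [9,19]×[4,8], reject
4. q=(10,9) nearest=1 d=6 new=(7,7) → add node 3 parent=1 cost=6
5. q=(8,8) nearest=3 d=1 new=(8,8) → blocked by [1,9]×[8,10], reject
6. q=(48,0) nearest=2 d=41 new=(10,0) → add node 4 parent=2 cost=9
7. q=(13,4) nearest=4 d=4 new=(13,3) → add node 5 parent=4 cost=12
8. q=(29,9) nearest=5 d=16 new=(16,6) → blocked by [9,19]×[4,8], reject
9. q=(1,10) nearest=1 d=6 new=(1,7) → add node 6 parent=1 cost=6
10. q=(25,9) nearest=5 d=12 new=(16,6) → blocked by [9,19]×[4,8], reject
11. q=(11,14) nearest=3 d=7 new=(10,10) → blocked by [1,9]×[8,10], reject
12. q=(40,1) nearest=5 d=27 new=(16,1) → add node 7 parent=5 cost=15
13. q=(41,10) nearest=7 d=25 new=(19,4) → blocked by [9,19]×[4,8], reject
14. q=(16,11) nearest=5 d=8 new=(16,6) → blocked by [9,19]×[4,8], reject
15. q=(21,7) nearest=7 d=6 new=(19,4) → blocked by [9,19]×[4,8], reject
16. q=(27,8) nearest=7 d=11 new=(19,4) → blocked by [9,19]×[4,8], reject
17. q=(18,6) nearest=5 d=5 new=(16,6) → blocked by [9,19]×[4,8], reject
18. q=(14,16) nearest=3 d=9 new=(10,10) → blocked by [1,9]×[8,10], reject
19. q=(5,13) nearest=3 d=6 new=(5,10) → blocked by [1,9]×[8,10], reject
20. q=(43,12) nearest=7 d=27 new=(19,4) → blocked by [9,19]×[4,8], reject
21. q=(34,5) nearest=7 d=18 new=(19,4) → blocked by [9,19]×[4,8], reject
22. q=(29,14) nearest=7 d=13 new=(19,4) → blocked by [9,19]×[4,8], reject
23. q=(3,6) nearest=1 d=2 new=(3,6) → add node 8 parent=1 cost=5
24. q=(19,10) nearest=5 d=7 new=(16,6) → blocked by [9,19]×[4,8], reject
25. q=(31,14) nearest=7 d=15 new=(19,4) → blocked by [9,19]×[4,8], reject
26. q=(9,14) nearest=3 d=7 new=(9,10) → blocked by [1,9]×[8,10], reject
27. q=(13,1) nearest=5 d=2 new=(13,1) → add node 9 parent=5 cost=14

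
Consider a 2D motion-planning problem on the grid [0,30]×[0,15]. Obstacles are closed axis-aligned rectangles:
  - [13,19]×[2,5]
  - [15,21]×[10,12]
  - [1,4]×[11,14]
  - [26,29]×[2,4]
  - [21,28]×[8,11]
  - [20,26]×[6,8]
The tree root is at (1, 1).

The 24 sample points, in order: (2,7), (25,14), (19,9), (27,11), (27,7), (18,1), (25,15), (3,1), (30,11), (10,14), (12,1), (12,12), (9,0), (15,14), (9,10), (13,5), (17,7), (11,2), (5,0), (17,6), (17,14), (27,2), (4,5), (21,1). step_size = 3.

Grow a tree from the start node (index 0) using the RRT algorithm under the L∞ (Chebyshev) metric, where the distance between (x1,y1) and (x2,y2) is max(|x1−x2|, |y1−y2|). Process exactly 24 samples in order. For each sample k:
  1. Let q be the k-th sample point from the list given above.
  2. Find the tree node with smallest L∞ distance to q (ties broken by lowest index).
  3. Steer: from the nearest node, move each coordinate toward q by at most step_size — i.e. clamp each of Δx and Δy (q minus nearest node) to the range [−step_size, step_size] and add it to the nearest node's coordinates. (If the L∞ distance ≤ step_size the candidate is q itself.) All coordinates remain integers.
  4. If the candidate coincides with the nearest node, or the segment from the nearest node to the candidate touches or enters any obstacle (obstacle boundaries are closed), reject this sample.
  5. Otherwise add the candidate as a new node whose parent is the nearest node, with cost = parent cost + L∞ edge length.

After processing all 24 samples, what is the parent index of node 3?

1. q=(2,7) nearest=0 d=6 new=(2,4) → add node 1 parent=0 cost=3
2. q=(25,14) nearest=1 d=23 new=(5,7) → add node 2 parent=1 cost=6
3. q=(19,9) nearest=2 d=14 new=(8,9) → add node 3 parent=2 cost=9
4. q=(27,11) nearest=3 d=19 new=(11,11) → add node 4 parent=3 cost=12
5. q=(27,7) nearest=4 d=16 new=(14,8) → add node 5 parent=4 cost=15
6. q=(18,1) nearest=5 d=7 new=(17,5) → blocked by [13,19]×[2,5], reject
7. q=(25,15) nearest=5 d=11 new=(17,11) → blocked by [15,21]×[10,12], reject
8. q=(3,1) nearest=0 d=2 new=(3,1) → add node 6 parent=0 cost=2
9. q=(30,11) nearest=5 d=16 new=(17,11) → blocked by [15,21]×[10,12], reject
10. q=(10,14) nearest=4 d=3 new=(10,14) → add node 7 parent=4 cost=15
11. q=(12,1) nearest=2 d=7 new=(8,4) → add node 8 parent=2 cost=9
12. q=(12,12) nearest=4 d=1 new=(12,12) → add node 9 parent=4 cost=13
13. q=(9,0) nearest=8 d=4 new=(9,1) → add node 10 parent=8 cost=12
14. q=(15,14) nearest=9 d=3 new=(15,14) → add node 11 parent=9 cost=16
15. q=(9,10) nearest=3 d=1 new=(9,10) → add node 12 parent=3 cost=10
16. q=(13,5) nearest=5 d=3 new=(13,5) → blocked by [13,19]×[2,5], reject
17. q=(17,7) nearest=5 d=3 new=(17,7) → add node 13 parent=5 cost=18
18. q=(11,2) nearest=10 d=2 new=(11,2) → add node 14 parent=10 cost=14
19. q=(5,0) nearest=6 d=2 new=(5,0) → add node 15 parent=6 cost=4
20. q=(17,6) nearest=13 d=1 new=(17,6) → add node 16 parent=13 cost=19
21. q=(17,14) nearest=11 d=2 new=(17,14) → add node 17 parent=11 cost=18
22. q=(27,2) nearest=13 d=10 new=(20,4) → blocked by [13,19]×[2,5], reject
23. q=(4,5) nearest=1 d=2 new=(4,5) → add node 18 parent=1 cost=5
24. q=(21,1) nearest=16 d=5 new=(20,3) → blocked by [13,19]×[2,5], reject

Parent of node 3: 2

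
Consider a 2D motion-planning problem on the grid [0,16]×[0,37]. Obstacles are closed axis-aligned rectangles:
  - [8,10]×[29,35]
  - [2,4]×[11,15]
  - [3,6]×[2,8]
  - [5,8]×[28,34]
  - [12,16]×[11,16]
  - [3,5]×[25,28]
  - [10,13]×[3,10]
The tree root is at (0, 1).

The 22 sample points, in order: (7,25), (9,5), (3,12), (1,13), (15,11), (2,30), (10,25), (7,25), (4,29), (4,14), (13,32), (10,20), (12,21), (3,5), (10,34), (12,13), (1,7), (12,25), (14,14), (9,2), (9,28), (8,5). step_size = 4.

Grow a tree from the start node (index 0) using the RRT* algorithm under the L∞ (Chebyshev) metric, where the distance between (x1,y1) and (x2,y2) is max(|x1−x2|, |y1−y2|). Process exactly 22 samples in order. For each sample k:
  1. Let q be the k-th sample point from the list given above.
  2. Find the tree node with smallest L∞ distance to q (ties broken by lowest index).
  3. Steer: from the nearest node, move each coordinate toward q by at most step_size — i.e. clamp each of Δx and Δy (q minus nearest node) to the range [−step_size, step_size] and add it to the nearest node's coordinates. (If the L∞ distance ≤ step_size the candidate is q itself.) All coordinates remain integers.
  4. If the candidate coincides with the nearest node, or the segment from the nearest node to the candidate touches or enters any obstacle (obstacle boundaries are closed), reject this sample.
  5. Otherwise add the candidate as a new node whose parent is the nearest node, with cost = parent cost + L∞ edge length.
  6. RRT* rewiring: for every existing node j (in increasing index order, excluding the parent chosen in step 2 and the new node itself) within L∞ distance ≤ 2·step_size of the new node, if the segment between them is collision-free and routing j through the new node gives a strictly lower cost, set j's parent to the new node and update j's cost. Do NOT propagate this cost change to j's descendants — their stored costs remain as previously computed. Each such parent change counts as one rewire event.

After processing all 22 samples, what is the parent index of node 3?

Parent of node 3: 1

1. q=(7,25) nearest=0 d=24 new=(4,5) → blocked by [3,6]×[2,8], reject
2. q=(9,5) nearest=0 d=9 new=(4,5) → blocked by [3,6]×[2,8], reject
3. q=(3,12) nearest=0 d=11 new=(3,5) → blocked by [3,6]×[2,8], reject
4. q=(1,13) nearest=0 d=12 new=(1,5) → add node 1 parent=0 cost=4
5. q=(15,11) nearest=1 d=14 new=(5,9) → blocked by [3,6]×[2,8], reject
6. q=(2,30) nearest=1 d=25 new=(2,9) → add node 2 parent=1 cost=8
7. q=(10,25) nearest=2 d=16 new=(6,13) → blocked by [2,4]×[11,15], reject
8. q=(7,25) nearest=2 d=16 new=(6,13) → blocked by [2,4]×[11,15], reject
9. q=(4,29) nearest=2 d=20 new=(4,13) → blocked by [2,4]×[11,15], reject
10. q=(4,14) nearest=2 d=5 new=(4,13) → blocked by [2,4]×[11,15], reject
11. q=(13,32) nearest=2 d=23 new=(6,13) → blocked by [2,4]×[11,15], reject
12. q=(10,20) nearest=2 d=11 new=(6,13) → blocked by [2,4]×[11,15], reject
13. q=(12,21) nearest=2 d=12 new=(6,13) → blocked by [2,4]×[11,15], reject
14. q=(3,5) nearest=1 d=2 new=(3,5) → blocked by [3,6]×[2,8], reject
15. q=(10,34) nearest=2 d=25 new=(6,13) → blocked by [2,4]×[11,15], reject
16. q=(12,13) nearest=2 d=10 new=(6,13) → blocked by [2,4]×[11,15], reject
17. q=(1,7) nearest=1 d=2 new=(1,7) → add node 3 parent=1 cost=6
18. q=(12,25) nearest=2 d=16 new=(6,13) → blocked by [2,4]×[11,15], reject
19. q=(14,14) nearest=2 d=12 new=(6,13) → blocked by [2,4]×[11,15], reject
20. q=(9,2) nearest=2 d=7 new=(6,5) → blocked by [3,6]×[2,8], reject
21. q=(9,28) nearest=2 d=19 new=(6,13) → blocked by [2,4]×[11,15], reject
22. q=(8,5) nearest=2 d=6 new=(6,5) → blocked by [3,6]×[2,8], reject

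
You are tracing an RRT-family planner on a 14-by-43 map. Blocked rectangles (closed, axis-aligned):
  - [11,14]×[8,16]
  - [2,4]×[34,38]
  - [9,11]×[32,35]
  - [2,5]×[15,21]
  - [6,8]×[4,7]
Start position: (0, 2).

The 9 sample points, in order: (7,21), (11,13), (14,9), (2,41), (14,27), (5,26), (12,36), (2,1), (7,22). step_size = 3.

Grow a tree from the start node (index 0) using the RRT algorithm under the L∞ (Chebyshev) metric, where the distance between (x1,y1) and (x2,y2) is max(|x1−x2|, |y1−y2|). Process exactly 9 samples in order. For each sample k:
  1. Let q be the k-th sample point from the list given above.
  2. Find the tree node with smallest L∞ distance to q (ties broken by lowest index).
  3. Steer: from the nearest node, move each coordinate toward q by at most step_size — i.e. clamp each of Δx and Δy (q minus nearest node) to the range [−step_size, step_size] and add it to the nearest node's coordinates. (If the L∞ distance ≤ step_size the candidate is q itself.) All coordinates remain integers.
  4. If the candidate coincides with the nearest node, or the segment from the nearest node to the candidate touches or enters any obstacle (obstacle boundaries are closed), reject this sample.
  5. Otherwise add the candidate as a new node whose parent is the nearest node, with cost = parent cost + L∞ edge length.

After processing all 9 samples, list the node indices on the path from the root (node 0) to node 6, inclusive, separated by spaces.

1. q=(7,21) nearest=0 d=19 new=(3,5) → add node 1 parent=0 cost=3
2. q=(11,13) nearest=1 d=8 new=(6,8) → add node 2 parent=1 cost=6
3. q=(14,9) nearest=2 d=8 new=(9,9) → add node 3 parent=2 cost=9
4. q=(2,41) nearest=3 d=32 new=(6,12) → add node 4 parent=3 cost=12
5. q=(14,27) nearest=4 d=15 new=(9,15) → add node 5 parent=4 cost=15
6. q=(5,26) nearest=5 d=11 new=(6,18) → add node 6 parent=5 cost=18
7. q=(12,36) nearest=6 d=18 new=(9,21) → add node 7 parent=6 cost=21
8. q=(2,1) nearest=0 d=2 new=(2,1) → add node 8 parent=0 cost=2
9. q=(7,22) nearest=7 d=2 new=(7,22) → add node 9 parent=7 cost=23

Path: 0 1 2 3 4 5 6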